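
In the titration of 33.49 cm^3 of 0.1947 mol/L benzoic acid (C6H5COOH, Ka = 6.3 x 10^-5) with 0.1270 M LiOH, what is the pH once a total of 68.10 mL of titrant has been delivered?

n(acid) = 0.1947 x 0.03349 = 0.006521 mol; n(LiOH) added = 0.1270 x 0.06810 = 0.008649 mol.
Base is in excess by 0.008649 - 0.006521 = 0.002128 mol in a total volume of 0.1016 L.
[OH^-] = 0.002128/0.1016 = 0.02095 M, so pOH = 1.68 and pH = 14.00 - 1.68 = 12.32.

12.32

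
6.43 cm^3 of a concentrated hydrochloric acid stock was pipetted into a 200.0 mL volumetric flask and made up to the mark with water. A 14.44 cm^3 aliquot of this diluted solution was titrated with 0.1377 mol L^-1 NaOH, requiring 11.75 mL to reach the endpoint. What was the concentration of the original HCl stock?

3.49 M

n(NaOH) = 0.1377 x 0.01175 = 0.001618 mol.
n(HCl) in the aliquot = 0.001618 mol.
[diluted HCl] = 0.001618 / 0.01444 = 0.1120 M.
Dilution factor = 200.0/6.430 = 31.10, so [stock] = 0.1120 x 31.10 = 3.49 M.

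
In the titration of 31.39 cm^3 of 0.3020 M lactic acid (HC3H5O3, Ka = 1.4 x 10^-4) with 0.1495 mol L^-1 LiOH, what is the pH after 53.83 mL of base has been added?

Initial n(HC3H5O3) = 0.3020 x 0.03139 = 0.009480 mol.
n(LiOH) added = 0.1495 x 0.05383 = 0.008048 mol, converting that many moles of HC3H5O3 to C3H5O3-.
Remaining n(HC3H5O3) = 0.001432 mol; n(C3H5O3-) = 0.008048 mol.
By Henderson-Hasselbalch, pH = pKa + log([A^-]/[HA]) = 3.85 + log(0.008048/0.001432) = 3.85 + (+0.75) = 4.60.

4.60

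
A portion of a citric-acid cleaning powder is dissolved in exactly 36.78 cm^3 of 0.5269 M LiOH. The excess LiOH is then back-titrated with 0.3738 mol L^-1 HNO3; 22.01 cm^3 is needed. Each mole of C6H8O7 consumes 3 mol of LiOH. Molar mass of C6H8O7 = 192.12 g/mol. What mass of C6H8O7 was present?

0.714 g

Total n(LiOH) added = 0.5269 x 0.03678 = 0.01938 mol.
n(HNO3) used = 0.3738 x 0.02201 = 0.008227 mol, which equals the excess n(LiOH).
So n(LiOH) consumed by the sample = 0.01938 - 0.008227 = 0.01115 mol.
n(C6H8O7) = 0.01115 / 3 = 0.003717 mol.
mass = 0.003717 mol x 192.12 g/mol = 0.714 g.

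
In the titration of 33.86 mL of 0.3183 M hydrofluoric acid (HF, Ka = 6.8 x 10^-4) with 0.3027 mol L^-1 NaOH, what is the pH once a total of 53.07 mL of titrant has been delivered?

n(acid) = 0.3183 x 0.03386 = 0.01078 mol; n(NaOH) added = 0.3027 x 0.05307 = 0.01606 mol.
Base is in excess by 0.01606 - 0.01078 = 0.005287 mol in a total volume of 0.08693 L.
[OH^-] = 0.005287/0.08693 = 0.06082 M, so pOH = 1.22 and pH = 14.00 - 1.22 = 12.78.

12.78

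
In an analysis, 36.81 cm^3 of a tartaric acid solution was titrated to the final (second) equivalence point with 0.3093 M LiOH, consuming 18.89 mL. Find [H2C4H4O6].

n(LiOH) = 0.3093 x 0.01889 = 0.005843 mol.
At the final (second) equivalence point, 2 mol OH^- react per mol H2C4H4O6, so n(H2C4H4O6) = 0.005843 / 2 = 0.002921 mol.
[H2C4H4O6] = 0.002921 / 0.03681 L = 0.0794 M.

0.0794 M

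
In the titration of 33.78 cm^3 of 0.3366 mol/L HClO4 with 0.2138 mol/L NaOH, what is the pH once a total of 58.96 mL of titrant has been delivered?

12.12

n(acid) = 0.3366 x 0.03378 = 0.01137 mol; n(NaOH) added = 0.2138 x 0.05896 = 0.01261 mol.
Base is in excess by 0.01261 - 0.01137 = 0.001235 mol in a total volume of 0.09274 L.
[OH^-] = 0.001235/0.09274 = 0.01332 M, so pOH = 1.88 and pH = 14.00 - 1.88 = 12.12.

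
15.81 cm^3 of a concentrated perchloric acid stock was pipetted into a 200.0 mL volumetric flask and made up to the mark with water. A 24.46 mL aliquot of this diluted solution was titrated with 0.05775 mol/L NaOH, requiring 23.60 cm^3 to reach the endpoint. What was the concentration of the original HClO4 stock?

0.705 M

n(NaOH) = 0.05775 x 0.02360 = 0.001363 mol.
n(HClO4) in the aliquot = 0.001363 mol.
[diluted HClO4] = 0.001363 / 0.02446 = 0.05572 M.
Dilution factor = 200.0/15.81 = 12.65, so [stock] = 0.05572 x 12.65 = 0.705 M.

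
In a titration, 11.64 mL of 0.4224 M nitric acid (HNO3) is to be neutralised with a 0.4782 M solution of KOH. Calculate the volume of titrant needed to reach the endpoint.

n(HNO3) = 0.4224 mol/L x 0.01164 L = 0.004917 mol.
At equivalence n(KOH) = n(HNO3) = 0.004917 mol.
V(KOH) = 0.004917 / 0.4782 = 0.01028 L = 10.3 mL.

10.3 mL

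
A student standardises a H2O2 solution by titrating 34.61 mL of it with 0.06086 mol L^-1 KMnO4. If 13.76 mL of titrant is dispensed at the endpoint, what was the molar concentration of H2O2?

0.0605 M

n(KMnO4) = 0.06086 x 0.01376 = 0.0008374 mol.
From the balanced equation, 2 mol KMnO4 reacts with 5 mol H2O2, so n(H2O2) = 0.0008374 x 5/2 = 0.002094 mol.
[H2O2] = 0.002094 / 0.03461 L = 0.0605 M.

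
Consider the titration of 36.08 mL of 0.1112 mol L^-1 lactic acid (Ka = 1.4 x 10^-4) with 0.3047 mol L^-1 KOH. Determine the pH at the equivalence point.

8.38

n(HC3H5O3) = 0.1112 x 0.03608 = 0.004012 mol; V(KOH) at equivalence = 0.004012/0.3047 = 0.01317 L.
At equivalence all the acid is converted to C3H5O3-; total volume = 0.03608 + 0.01317 = 0.04925 L, so [C3H5O3-] = 0.004012/0.04925 = 0.08147 M.
Kb = Kw/Ka = 1.0e-14 / 1.4 x 10^-4 = 7.14e-11.
[OH^-] = sqrt(Kb x [C3H5O3-]) = sqrt(7.14e-11 x 0.08147) = 2.41e-6 M.
pOH = 5.62, so pH = 14.00 - 5.62 = 8.38.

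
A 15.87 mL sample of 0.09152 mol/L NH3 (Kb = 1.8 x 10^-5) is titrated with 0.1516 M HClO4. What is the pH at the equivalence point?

n(NH3) = 0.09152 x 0.01587 = 0.001452 mol; V(HClO4) at equivalence = 0.001452/0.1516 = 0.009581 L.
At equivalence the base is fully converted to NH4+; total volume = 0.02545 L, so [NH4+] = 0.001452/0.02545 = 0.05707 M.
Ka(NH4+) = Kw/Kb = 1.0e-14 / 1.8 x 10^-5 = 5.56e-10.
[H^+] = sqrt(Ka x [NH4+]) = sqrt(5.56e-10 x 0.05707) = 5.63e-6 M.
pH = -log(5.63e-6) = 5.25.

5.25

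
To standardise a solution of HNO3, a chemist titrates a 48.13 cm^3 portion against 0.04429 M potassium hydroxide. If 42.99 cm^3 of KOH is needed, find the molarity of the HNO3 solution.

n(KOH) delivered = 0.04429 x 0.04299 = 0.001904 mol.
For a 1:1 reaction, n(HNO3) = 0.001904 mol.
[HNO3] = 0.001904 mol / 0.04813 L = 0.0396 M.

0.0396 M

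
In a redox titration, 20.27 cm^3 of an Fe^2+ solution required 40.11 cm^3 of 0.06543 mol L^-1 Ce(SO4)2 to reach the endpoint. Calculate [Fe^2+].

n(Ce(SO4)2) = 0.06543 x 0.04011 = 0.002624 mol.
From the balanced equation, 1 mol Ce(SO4)2 reacts with 1 mol Fe^2+, so n(Fe^2+) = 0.002624 x 1/1 = 0.002624 mol.
[Fe^2+] = 0.002624 / 0.02027 L = 0.129 M.

0.129 M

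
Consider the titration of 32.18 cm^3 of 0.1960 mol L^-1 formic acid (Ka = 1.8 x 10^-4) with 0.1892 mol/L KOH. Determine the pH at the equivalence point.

8.36

n(HCOOH) = 0.1960 x 0.03218 = 0.006307 mol; V(KOH) at equivalence = 0.006307/0.1892 = 0.03334 L.
At equivalence all the acid is converted to HCOO-; total volume = 0.03218 + 0.03334 = 0.06552 L, so [HCOO-] = 0.006307/0.06552 = 0.09627 M.
Kb = Kw/Ka = 1.0e-14 / 1.8 x 10^-4 = 5.56e-11.
[OH^-] = sqrt(Kb x [HCOO-]) = sqrt(5.56e-11 x 0.09627) = 2.31e-6 M.
pOH = 5.64, so pH = 14.00 - 5.64 = 8.36.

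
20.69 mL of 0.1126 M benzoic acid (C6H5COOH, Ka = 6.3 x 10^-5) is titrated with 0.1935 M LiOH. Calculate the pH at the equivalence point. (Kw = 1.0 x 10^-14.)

8.53

n(C6H5COOH) = 0.1126 x 0.02069 = 0.002330 mol; V(LiOH) at equivalence = 0.002330/0.1935 = 0.01204 L.
At equivalence all the acid is converted to C6H5COO-; total volume = 0.02069 + 0.01204 = 0.03273 L, so [C6H5COO-] = 0.002330/0.03273 = 0.07118 M.
Kb = Kw/Ka = 1.0e-14 / 6.3 x 10^-5 = 1.59e-10.
[OH^-] = sqrt(Kb x [C6H5COO-]) = sqrt(1.59e-10 x 0.07118) = 3.36e-6 M.
pOH = 5.47, so pH = 14.00 - 5.47 = 8.53.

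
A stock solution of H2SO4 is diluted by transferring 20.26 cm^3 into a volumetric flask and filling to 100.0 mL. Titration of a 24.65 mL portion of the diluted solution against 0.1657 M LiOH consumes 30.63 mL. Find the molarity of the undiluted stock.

n(LiOH) = 0.1657 x 0.03063 = 0.005075 mol.
n(H2SO4) in the aliquot = 0.005075 x 1/2 = 0.002538 mol.
[diluted H2SO4] = 0.002538 / 0.02465 = 0.1029 M.
Dilution factor = 100.0/20.26 = 4.936, so [stock] = 0.1029 x 4.936 = 0.508 M.

0.508 M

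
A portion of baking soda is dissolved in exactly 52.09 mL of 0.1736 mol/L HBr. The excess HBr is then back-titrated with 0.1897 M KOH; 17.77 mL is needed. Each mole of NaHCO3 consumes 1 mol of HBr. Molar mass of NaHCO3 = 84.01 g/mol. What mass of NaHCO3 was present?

Total n(HBr) added = 0.1736 x 0.05209 = 0.009043 mol.
n(KOH) used = 0.1897 x 0.01777 = 0.003371 mol, which equals the excess n(HBr).
So n(HBr) consumed by the sample = 0.009043 - 0.003371 = 0.005672 mol.
n(NaHCO3) = 0.005672 / 1 = 0.005672 mol.
mass = 0.005672 mol x 84.01 g/mol = 0.476 g.

0.476 g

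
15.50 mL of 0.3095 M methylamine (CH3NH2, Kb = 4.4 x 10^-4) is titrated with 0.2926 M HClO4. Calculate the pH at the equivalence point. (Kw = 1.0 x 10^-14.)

5.73

n(CH3NH2) = 0.3095 x 0.01550 = 0.004797 mol; V(HClO4) at equivalence = 0.004797/0.2926 = 0.01640 L.
At equivalence the base is fully converted to CH3NH3+; total volume = 0.03190 L, so [CH3NH3+] = 0.004797/0.03190 = 0.1504 M.
Ka(CH3NH3+) = Kw/Kb = 1.0e-14 / 4.4 x 10^-4 = 2.27e-11.
[H^+] = sqrt(Ka x [CH3NH3+]) = sqrt(2.27e-11 x 0.1504) = 1.85e-6 M.
pH = -log(1.85e-6) = 5.73.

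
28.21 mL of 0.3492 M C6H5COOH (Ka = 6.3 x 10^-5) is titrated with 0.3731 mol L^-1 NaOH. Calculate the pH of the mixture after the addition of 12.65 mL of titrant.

Initial n(C6H5COOH) = 0.3492 x 0.02821 = 0.009851 mol.
n(NaOH) added = 0.3731 x 0.01265 = 0.004720 mol, converting that many moles of C6H5COOH to C6H5COO-.
Remaining n(C6H5COOH) = 0.005131 mol; n(C6H5COO-) = 0.004720 mol.
By Henderson-Hasselbalch, pH = pKa + log([A^-]/[HA]) = 4.20 + log(0.004720/0.005131) = 4.20 + (-0.04) = 4.16.

4.16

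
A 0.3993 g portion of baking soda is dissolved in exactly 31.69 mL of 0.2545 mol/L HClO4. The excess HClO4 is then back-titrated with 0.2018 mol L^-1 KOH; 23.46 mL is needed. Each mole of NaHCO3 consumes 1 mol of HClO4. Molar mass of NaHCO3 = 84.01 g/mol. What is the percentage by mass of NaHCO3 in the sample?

70.1%

Total n(HClO4) added = 0.2545 x 0.03169 = 0.008065 mol.
n(KOH) used = 0.2018 x 0.02346 = 0.004734 mol, which equals the excess n(HClO4).
So n(HClO4) consumed by the sample = 0.008065 - 0.004734 = 0.003331 mol.
n(NaHCO3) = 0.003331 / 1 = 0.003331 mol.
mass NaHCO3 = 0.003331 x 84.01 = 0.2798 g, so %NaHCO3 = 0.2798/0.3993 x 100 = 70.1%.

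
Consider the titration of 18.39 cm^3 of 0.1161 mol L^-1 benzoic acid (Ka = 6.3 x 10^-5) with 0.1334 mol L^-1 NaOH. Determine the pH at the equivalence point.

n(C6H5COOH) = 0.1161 x 0.01839 = 0.002135 mol; V(NaOH) at equivalence = 0.002135/0.1334 = 0.01601 L.
At equivalence all the acid is converted to C6H5COO-; total volume = 0.01839 + 0.01601 = 0.03440 L, so [C6H5COO-] = 0.002135/0.03440 = 0.06208 M.
Kb = Kw/Ka = 1.0e-14 / 6.3 x 10^-5 = 1.59e-10.
[OH^-] = sqrt(Kb x [C6H5COO-]) = sqrt(1.59e-10 x 0.06208) = 3.14e-6 M.
pOH = 5.50, so pH = 14.00 - 5.50 = 8.50.

8.50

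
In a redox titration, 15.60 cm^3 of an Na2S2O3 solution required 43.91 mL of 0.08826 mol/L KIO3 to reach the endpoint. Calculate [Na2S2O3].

n(KIO3) = 0.08826 x 0.04391 = 0.003875 mol.
From the balanced equation, 1 mol KIO3 reacts with 6 mol Na2S2O3, so n(Na2S2O3) = 0.003875 x 6/1 = 0.02325 mol.
[Na2S2O3] = 0.02325 / 0.01560 L = 1.49 M.

1.49 M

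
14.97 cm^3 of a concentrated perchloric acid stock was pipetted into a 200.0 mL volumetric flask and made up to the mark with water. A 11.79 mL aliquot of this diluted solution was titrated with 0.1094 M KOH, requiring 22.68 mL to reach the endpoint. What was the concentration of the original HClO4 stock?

2.81 M

n(KOH) = 0.1094 x 0.02268 = 0.002481 mol.
n(HClO4) in the aliquot = 0.002481 mol.
[diluted HClO4] = 0.002481 / 0.01179 = 0.2104 M.
Dilution factor = 200.0/14.97 = 13.36, so [stock] = 0.2104 x 13.36 = 2.81 M.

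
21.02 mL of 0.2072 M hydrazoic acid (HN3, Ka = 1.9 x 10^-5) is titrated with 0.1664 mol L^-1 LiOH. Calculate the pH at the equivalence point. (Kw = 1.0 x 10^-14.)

8.84

n(HN3) = 0.2072 x 0.02102 = 0.004355 mol; V(LiOH) at equivalence = 0.004355/0.1664 = 0.02617 L.
At equivalence all the acid is converted to N3-; total volume = 0.02102 + 0.02617 = 0.04719 L, so [N3-] = 0.004355/0.04719 = 0.09229 M.
Kb = Kw/Ka = 1.0e-14 / 1.9 x 10^-5 = 5.26e-10.
[OH^-] = sqrt(Kb x [N3-]) = sqrt(5.26e-10 x 0.09229) = 6.97e-6 M.
pOH = 5.16, so pH = 14.00 - 5.16 = 8.84.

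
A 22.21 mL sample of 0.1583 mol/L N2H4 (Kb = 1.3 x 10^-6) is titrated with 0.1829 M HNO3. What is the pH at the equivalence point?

4.59

n(N2H4) = 0.1583 x 0.02221 = 0.003516 mol; V(HNO3) at equivalence = 0.003516/0.1829 = 0.01922 L.
At equivalence the base is fully converted to N2H5+; total volume = 0.04143 L, so [N2H5+] = 0.003516/0.04143 = 0.08486 M.
Ka(N2H5+) = Kw/Kb = 1.0e-14 / 1.3 x 10^-6 = 7.69e-9.
[H^+] = sqrt(Ka x [N2H5+]) = sqrt(7.69e-9 x 0.08486) = 2.55e-5 M.
pH = -log(2.55e-5) = 4.59.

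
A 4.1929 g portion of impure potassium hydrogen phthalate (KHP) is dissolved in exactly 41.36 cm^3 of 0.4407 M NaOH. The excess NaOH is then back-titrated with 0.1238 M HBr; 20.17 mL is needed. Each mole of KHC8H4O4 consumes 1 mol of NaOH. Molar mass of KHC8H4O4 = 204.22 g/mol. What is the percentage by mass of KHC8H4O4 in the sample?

Total n(NaOH) added = 0.4407 x 0.04136 = 0.01823 mol.
n(HBr) used = 0.1238 x 0.02017 = 0.002497 mol, which equals the excess n(NaOH).
So n(NaOH) consumed by the sample = 0.01823 - 0.002497 = 0.01573 mol.
n(KHC8H4O4) = 0.01573 / 1 = 0.01573 mol.
mass KHC8H4O4 = 0.01573 x 204.22 = 3.212 g, so %KHC8H4O4 = 3.212/4.1929 x 100 = 76.6%.

76.6%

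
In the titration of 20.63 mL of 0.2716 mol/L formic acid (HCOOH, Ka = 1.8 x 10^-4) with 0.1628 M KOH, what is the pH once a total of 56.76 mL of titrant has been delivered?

n(acid) = 0.2716 x 0.02063 = 0.005603 mol; n(KOH) added = 0.1628 x 0.05676 = 0.009241 mol.
Base is in excess by 0.009241 - 0.005603 = 0.003637 mol in a total volume of 0.07739 L.
[OH^-] = 0.003637/0.07739 = 0.04700 M, so pOH = 1.33 and pH = 14.00 - 1.33 = 12.67.

12.67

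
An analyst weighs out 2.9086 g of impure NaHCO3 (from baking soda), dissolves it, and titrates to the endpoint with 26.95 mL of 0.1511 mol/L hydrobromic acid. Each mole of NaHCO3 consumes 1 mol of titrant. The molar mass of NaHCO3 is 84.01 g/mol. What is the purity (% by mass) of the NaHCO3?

11.8%

n(HBr) = 0.1511 x 0.02695 = 0.004072 mol.
n(NaHCO3) = 0.004072 / 1 = 0.004072 mol.
mass of NaHCO3 = 0.004072 x 84.01 = 0.3421 g.
% purity = 0.3421 / 2.9086 x 100 = 11.8%.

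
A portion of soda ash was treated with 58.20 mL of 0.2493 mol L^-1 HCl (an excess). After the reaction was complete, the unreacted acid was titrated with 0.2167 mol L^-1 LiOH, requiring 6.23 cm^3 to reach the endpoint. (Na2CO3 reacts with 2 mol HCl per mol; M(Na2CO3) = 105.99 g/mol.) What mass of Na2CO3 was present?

Total n(HCl) added = 0.2493 x 0.05820 = 0.01451 mol.
n(LiOH) used = 0.2167 x 0.006230 = 0.001350 mol, which equals the excess n(HCl).
So n(HCl) consumed by the sample = 0.01451 - 0.001350 = 0.01316 mol.
n(Na2CO3) = 0.01316 / 2 = 0.006580 mol.
mass = 0.006580 mol x 105.99 g/mol = 0.697 g.

0.697 g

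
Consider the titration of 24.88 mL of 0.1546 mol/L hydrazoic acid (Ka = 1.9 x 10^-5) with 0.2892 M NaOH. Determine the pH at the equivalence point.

n(HN3) = 0.1546 x 0.02488 = 0.003846 mol; V(NaOH) at equivalence = 0.003846/0.2892 = 0.01330 L.
At equivalence all the acid is converted to N3-; total volume = 0.02488 + 0.01330 = 0.03818 L, so [N3-] = 0.003846/0.03818 = 0.1007 M.
Kb = Kw/Ka = 1.0e-14 / 1.9 x 10^-5 = 5.26e-10.
[OH^-] = sqrt(Kb x [N3-]) = sqrt(5.26e-10 x 0.1007) = 7.28e-6 M.
pOH = 5.14, so pH = 14.00 - 5.14 = 8.86.

8.86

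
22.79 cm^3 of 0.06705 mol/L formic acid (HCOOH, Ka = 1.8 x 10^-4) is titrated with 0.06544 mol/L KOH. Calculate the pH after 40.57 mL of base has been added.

12.25

n(acid) = 0.06705 x 0.02279 = 0.001528 mol; n(KOH) added = 0.06544 x 0.04057 = 0.002655 mol.
Base is in excess by 0.002655 - 0.001528 = 0.001127 mol in a total volume of 0.06336 L.
[OH^-] = 0.001127/0.06336 = 0.01778 M, so pOH = 1.75 and pH = 14.00 - 1.75 = 12.25.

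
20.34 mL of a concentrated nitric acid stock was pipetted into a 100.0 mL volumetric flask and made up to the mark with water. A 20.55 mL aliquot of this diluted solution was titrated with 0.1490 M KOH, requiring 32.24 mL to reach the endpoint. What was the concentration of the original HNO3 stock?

n(KOH) = 0.1490 x 0.03224 = 0.004804 mol.
n(HNO3) in the aliquot = 0.004804 mol.
[diluted HNO3] = 0.004804 / 0.02055 = 0.2338 M.
Dilution factor = 100.0/20.34 = 4.916, so [stock] = 0.2338 x 4.916 = 1.15 M.

1.15 M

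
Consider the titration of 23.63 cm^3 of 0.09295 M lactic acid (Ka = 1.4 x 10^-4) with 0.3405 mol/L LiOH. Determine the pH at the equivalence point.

8.36

n(HC3H5O3) = 0.09295 x 0.02363 = 0.002196 mol; V(LiOH) at equivalence = 0.002196/0.3405 = 0.006451 L.
At equivalence all the acid is converted to C3H5O3-; total volume = 0.02363 + 0.006451 = 0.03008 L, so [C3H5O3-] = 0.002196/0.03008 = 0.07302 M.
Kb = Kw/Ka = 1.0e-14 / 1.4 x 10^-4 = 7.14e-11.
[OH^-] = sqrt(Kb x [C3H5O3-]) = sqrt(7.14e-11 x 0.07302) = 2.28e-6 M.
pOH = 5.64, so pH = 14.00 - 5.64 = 8.36.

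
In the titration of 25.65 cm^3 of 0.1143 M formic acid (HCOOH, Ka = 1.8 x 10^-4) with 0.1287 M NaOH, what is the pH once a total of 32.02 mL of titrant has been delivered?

n(acid) = 0.1143 x 0.02565 = 0.002932 mol; n(NaOH) added = 0.1287 x 0.03202 = 0.004121 mol.
Base is in excess by 0.004121 - 0.002932 = 0.001189 mol in a total volume of 0.05767 L.
[OH^-] = 0.001189/0.05767 = 0.02062 M, so pOH = 1.69 and pH = 14.00 - 1.69 = 12.31.

12.31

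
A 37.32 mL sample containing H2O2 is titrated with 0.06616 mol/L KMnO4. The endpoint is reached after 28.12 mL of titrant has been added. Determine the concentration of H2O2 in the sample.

0.125 M

n(KMnO4) = 0.06616 x 0.02812 = 0.001860 mol.
From the balanced equation, 2 mol KMnO4 reacts with 5 mol H2O2, so n(H2O2) = 0.001860 x 5/2 = 0.004651 mol.
[H2O2] = 0.004651 / 0.03732 L = 0.125 M.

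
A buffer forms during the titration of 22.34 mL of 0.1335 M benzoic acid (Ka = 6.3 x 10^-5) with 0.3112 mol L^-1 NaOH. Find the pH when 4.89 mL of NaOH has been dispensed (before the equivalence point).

4.22

Initial n(C6H5COOH) = 0.1335 x 0.02234 = 0.002982 mol.
n(NaOH) added = 0.3112 x 0.004890 = 0.001522 mol, converting that many moles of C6H5COOH to C6H5COO-.
Remaining n(C6H5COOH) = 0.001461 mol; n(C6H5COO-) = 0.001522 mol.
By Henderson-Hasselbalch, pH = pKa + log([A^-]/[HA]) = 4.20 + log(0.001522/0.001461) = 4.20 + (+0.02) = 4.22.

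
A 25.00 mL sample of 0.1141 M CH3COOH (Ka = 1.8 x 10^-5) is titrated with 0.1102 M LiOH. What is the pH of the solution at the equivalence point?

n(CH3COOH) = 0.1141 x 0.02500 = 0.002853 mol; V(LiOH) at equivalence = 0.002853/0.1102 = 0.02588 L.
At equivalence all the acid is converted to CH3COO-; total volume = 0.02500 + 0.02588 = 0.05088 L, so [CH3COO-] = 0.002853/0.05088 = 0.05606 M.
Kb = Kw/Ka = 1.0e-14 / 1.8 x 10^-5 = 5.56e-10.
[OH^-] = sqrt(Kb x [CH3COO-]) = sqrt(5.56e-10 x 0.05606) = 5.58e-6 M.
pOH = 5.25, so pH = 14.00 - 5.25 = 8.75.

8.75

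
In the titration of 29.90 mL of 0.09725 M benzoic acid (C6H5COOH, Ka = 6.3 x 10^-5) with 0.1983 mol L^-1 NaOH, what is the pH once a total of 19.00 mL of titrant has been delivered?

12.25

n(acid) = 0.09725 x 0.02990 = 0.002908 mol; n(NaOH) added = 0.1983 x 0.01900 = 0.003768 mol.
Base is in excess by 0.003768 - 0.002908 = 0.0008599 mol in a total volume of 0.04890 L.
[OH^-] = 0.0008599/0.04890 = 0.01759 M, so pOH = 1.75 and pH = 14.00 - 1.75 = 12.25.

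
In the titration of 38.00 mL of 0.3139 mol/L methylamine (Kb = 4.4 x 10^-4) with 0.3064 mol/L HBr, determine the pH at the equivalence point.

n(CH3NH2) = 0.3139 x 0.03800 = 0.01193 mol; V(HBr) at equivalence = 0.01193/0.3064 = 0.03893 L.
At equivalence the base is fully converted to CH3NH3+; total volume = 0.07693 L, so [CH3NH3+] = 0.01193/0.07693 = 0.1551 M.
Ka(CH3NH3+) = Kw/Kb = 1.0e-14 / 4.4 x 10^-4 = 2.27e-11.
[H^+] = sqrt(Ka x [CH3NH3+]) = sqrt(2.27e-11 x 0.1551) = 1.88e-6 M.
pH = -log(1.88e-6) = 5.73.

5.73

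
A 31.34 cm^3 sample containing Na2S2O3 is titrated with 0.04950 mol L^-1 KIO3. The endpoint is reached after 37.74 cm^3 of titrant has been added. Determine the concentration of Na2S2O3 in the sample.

0.358 M

n(KIO3) = 0.04950 x 0.03774 = 0.001868 mol.
From the balanced equation, 1 mol KIO3 reacts with 6 mol Na2S2O3, so n(Na2S2O3) = 0.001868 x 6/1 = 0.01121 mol.
[Na2S2O3] = 0.01121 / 0.03134 L = 0.358 M.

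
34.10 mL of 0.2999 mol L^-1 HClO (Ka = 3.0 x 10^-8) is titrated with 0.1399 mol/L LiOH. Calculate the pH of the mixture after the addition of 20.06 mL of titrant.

7.10

Initial n(HClO) = 0.2999 x 0.03410 = 0.01023 mol.
n(LiOH) added = 0.1399 x 0.02006 = 0.002806 mol, converting that many moles of HClO to ClO-.
Remaining n(HClO) = 0.007420 mol; n(ClO-) = 0.002806 mol.
By Henderson-Hasselbalch, pH = pKa + log([A^-]/[HA]) = 7.52 + log(0.002806/0.007420) = 7.52 + (-0.42) = 7.10.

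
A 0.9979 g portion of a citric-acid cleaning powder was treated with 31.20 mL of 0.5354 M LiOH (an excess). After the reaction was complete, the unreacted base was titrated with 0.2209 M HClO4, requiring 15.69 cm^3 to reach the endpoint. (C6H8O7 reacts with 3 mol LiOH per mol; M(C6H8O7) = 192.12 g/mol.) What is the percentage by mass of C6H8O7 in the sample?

85.0%

Total n(LiOH) added = 0.5354 x 0.03120 = 0.01670 mol.
n(HClO4) used = 0.2209 x 0.01569 = 0.003466 mol, which equals the excess n(LiOH).
So n(LiOH) consumed by the sample = 0.01670 - 0.003466 = 0.01324 mol.
n(C6H8O7) = 0.01324 / 3 = 0.004413 mol.
mass C6H8O7 = 0.004413 x 192.12 = 0.8478 g, so %C6H8O7 = 0.8478/0.9979 x 100 = 85.0%.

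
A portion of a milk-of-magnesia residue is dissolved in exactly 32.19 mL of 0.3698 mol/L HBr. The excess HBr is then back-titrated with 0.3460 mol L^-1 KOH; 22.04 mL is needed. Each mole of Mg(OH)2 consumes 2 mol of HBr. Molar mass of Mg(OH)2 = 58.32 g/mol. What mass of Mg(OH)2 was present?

0.125 g

Total n(HBr) added = 0.3698 x 0.03219 = 0.01190 mol.
n(KOH) used = 0.3460 x 0.02204 = 0.007626 mol, which equals the excess n(HBr).
So n(HBr) consumed by the sample = 0.01190 - 0.007626 = 0.004278 mol.
n(Mg(OH)2) = 0.004278 / 2 = 0.002139 mol.
mass = 0.002139 mol x 58.32 g/mol = 0.125 g.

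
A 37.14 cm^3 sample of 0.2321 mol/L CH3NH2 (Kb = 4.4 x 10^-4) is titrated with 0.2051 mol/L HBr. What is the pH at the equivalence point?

n(CH3NH2) = 0.2321 x 0.03714 = 0.008620 mol; V(HBr) at equivalence = 0.008620/0.2051 = 0.04203 L.
At equivalence the base is fully converted to CH3NH3+; total volume = 0.07917 L, so [CH3NH3+] = 0.008620/0.07917 = 0.1089 M.
Ka(CH3NH3+) = Kw/Kb = 1.0e-14 / 4.4 x 10^-4 = 2.27e-11.
[H^+] = sqrt(Ka x [CH3NH3+]) = sqrt(2.27e-11 x 0.1089) = 1.57e-6 M.
pH = -log(1.57e-6) = 5.80.

5.80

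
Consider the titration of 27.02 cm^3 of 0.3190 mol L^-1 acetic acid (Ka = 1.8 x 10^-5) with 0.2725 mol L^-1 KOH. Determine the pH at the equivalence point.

8.96

n(CH3COOH) = 0.3190 x 0.02702 = 0.008619 mol; V(KOH) at equivalence = 0.008619/0.2725 = 0.03163 L.
At equivalence all the acid is converted to CH3COO-; total volume = 0.02702 + 0.03163 = 0.05865 L, so [CH3COO-] = 0.008619/0.05865 = 0.1470 M.
Kb = Kw/Ka = 1.0e-14 / 1.8 x 10^-5 = 5.56e-10.
[OH^-] = sqrt(Kb x [CH3COO-]) = sqrt(5.56e-10 x 0.1470) = 9.04e-6 M.
pOH = 5.04, so pH = 14.00 - 5.04 = 8.96.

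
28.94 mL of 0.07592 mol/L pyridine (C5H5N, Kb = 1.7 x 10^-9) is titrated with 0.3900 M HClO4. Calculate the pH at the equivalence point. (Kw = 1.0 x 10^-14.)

3.21

n(C5H5N) = 0.07592 x 0.02894 = 0.002197 mol; V(HClO4) at equivalence = 0.002197/0.3900 = 0.005634 L.
At equivalence the base is fully converted to C5H5NH+; total volume = 0.03457 L, so [C5H5NH+] = 0.002197/0.03457 = 0.06355 M.
Ka(C5H5NH+) = Kw/Kb = 1.0e-14 / 1.7 x 10^-9 = 5.88e-6.
[H^+] = sqrt(Ka x [C5H5NH+]) = sqrt(5.88e-6 x 0.06355) = 0.000611 M.
pH = -log(0.000611) = 3.21.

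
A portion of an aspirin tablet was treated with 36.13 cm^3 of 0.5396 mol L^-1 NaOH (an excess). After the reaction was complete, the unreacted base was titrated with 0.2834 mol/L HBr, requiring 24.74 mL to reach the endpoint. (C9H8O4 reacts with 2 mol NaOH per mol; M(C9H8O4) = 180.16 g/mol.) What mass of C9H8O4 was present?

Total n(NaOH) added = 0.5396 x 0.03613 = 0.01950 mol.
n(HBr) used = 0.2834 x 0.02474 = 0.007011 mol, which equals the excess n(NaOH).
So n(NaOH) consumed by the sample = 0.01950 - 0.007011 = 0.01248 mol.
n(C9H8O4) = 0.01248 / 2 = 0.006242 mol.
mass = 0.006242 mol x 180.16 g/mol = 1.12 g.

1.12 g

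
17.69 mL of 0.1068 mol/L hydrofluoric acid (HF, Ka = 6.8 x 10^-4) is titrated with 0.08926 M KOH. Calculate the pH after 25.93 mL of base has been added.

11.99

n(acid) = 0.1068 x 0.01769 = 0.001889 mol; n(KOH) added = 0.08926 x 0.02593 = 0.002315 mol.
Base is in excess by 0.002315 - 0.001889 = 0.0004252 mol in a total volume of 0.04362 L.
[OH^-] = 0.0004252/0.04362 = 0.009748 M, so pOH = 2.01 and pH = 14.00 - 2.01 = 11.99.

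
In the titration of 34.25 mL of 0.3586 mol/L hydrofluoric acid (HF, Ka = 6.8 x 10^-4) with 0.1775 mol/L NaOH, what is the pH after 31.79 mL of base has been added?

Initial n(HF) = 0.3586 x 0.03425 = 0.01228 mol.
n(NaOH) added = 0.1775 x 0.03179 = 0.005643 mol, converting that many moles of HF to F-.
Remaining n(HF) = 0.006639 mol; n(F-) = 0.005643 mol.
By Henderson-Hasselbalch, pH = pKa + log([A^-]/[HA]) = 3.17 + log(0.005643/0.006639) = 3.17 + (-0.07) = 3.10.

3.10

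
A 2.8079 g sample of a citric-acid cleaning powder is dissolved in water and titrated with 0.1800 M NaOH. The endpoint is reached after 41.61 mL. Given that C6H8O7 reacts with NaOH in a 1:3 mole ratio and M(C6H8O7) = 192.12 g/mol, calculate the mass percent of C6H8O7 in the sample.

17.1%

n(NaOH) = 0.1800 x 0.04161 = 0.007490 mol.
n(C6H8O7) = 0.007490 / 3 = 0.002497 mol.
mass of C6H8O7 = 0.002497 x 192.12 = 0.4796 g.
% purity = 0.4796 / 2.8079 x 100 = 17.1%.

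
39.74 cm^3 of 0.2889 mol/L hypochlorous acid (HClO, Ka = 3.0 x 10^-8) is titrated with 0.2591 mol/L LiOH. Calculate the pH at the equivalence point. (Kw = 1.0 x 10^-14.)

n(HClO) = 0.2889 x 0.03974 = 0.01148 mol; V(LiOH) at equivalence = 0.01148/0.2591 = 0.04431 L.
At equivalence all the acid is converted to ClO-; total volume = 0.03974 + 0.04431 = 0.08405 L, so [ClO-] = 0.01148/0.08405 = 0.1366 M.
Kb = Kw/Ka = 1.0e-14 / 3.0 x 10^-8 = 3.33e-7.
[OH^-] = sqrt(Kb x [ClO-]) = sqrt(3.33e-7 x 0.1366) = 0.000213 M.
pOH = 3.67, so pH = 14.00 - 3.67 = 10.33.

10.33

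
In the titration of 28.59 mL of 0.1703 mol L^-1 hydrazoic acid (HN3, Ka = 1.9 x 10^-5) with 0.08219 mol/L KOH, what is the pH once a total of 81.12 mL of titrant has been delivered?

12.21

n(acid) = 0.1703 x 0.02859 = 0.004869 mol; n(KOH) added = 0.08219 x 0.08112 = 0.006667 mol.
Base is in excess by 0.006667 - 0.004869 = 0.001798 mol in a total volume of 0.1097 L.
[OH^-] = 0.001798/0.1097 = 0.01639 M, so pOH = 1.79 and pH = 14.00 - 1.79 = 12.21.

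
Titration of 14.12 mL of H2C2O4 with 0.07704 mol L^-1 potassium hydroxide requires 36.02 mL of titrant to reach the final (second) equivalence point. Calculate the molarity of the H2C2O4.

n(KOH) = 0.07704 x 0.03602 = 0.002775 mol.
At the final (second) equivalence point, 2 mol OH^- react per mol H2C2O4, so n(H2C2O4) = 0.002775 / 2 = 0.001387 mol.
[H2C2O4] = 0.001387 / 0.01412 L = 0.0983 M.

0.0983 M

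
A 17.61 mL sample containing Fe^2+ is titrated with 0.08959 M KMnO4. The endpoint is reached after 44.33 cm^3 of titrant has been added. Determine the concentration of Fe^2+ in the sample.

n(KMnO4) = 0.08959 x 0.04433 = 0.003972 mol.
From the balanced equation, 1 mol KMnO4 reacts with 5 mol Fe^2+, so n(Fe^2+) = 0.003972 x 5/1 = 0.01986 mol.
[Fe^2+] = 0.01986 / 0.01761 L = 1.13 M.

1.13 M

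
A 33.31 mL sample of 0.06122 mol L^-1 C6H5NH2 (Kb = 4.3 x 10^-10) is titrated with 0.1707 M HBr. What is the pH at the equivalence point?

2.99

n(C6H5NH2) = 0.06122 x 0.03331 = 0.002039 mol; V(HBr) at equivalence = 0.002039/0.1707 = 0.01195 L.
At equivalence the base is fully converted to C6H5NH3+; total volume = 0.04526 L, so [C6H5NH3+] = 0.002039/0.04526 = 0.04506 M.
Ka(C6H5NH3+) = Kw/Kb = 1.0e-14 / 4.3 x 10^-10 = 2.33e-5.
[H^+] = sqrt(Ka x [C6H5NH3+]) = sqrt(2.33e-5 x 0.04506) = 0.00102 M.
pH = -log(0.00102) = 2.99.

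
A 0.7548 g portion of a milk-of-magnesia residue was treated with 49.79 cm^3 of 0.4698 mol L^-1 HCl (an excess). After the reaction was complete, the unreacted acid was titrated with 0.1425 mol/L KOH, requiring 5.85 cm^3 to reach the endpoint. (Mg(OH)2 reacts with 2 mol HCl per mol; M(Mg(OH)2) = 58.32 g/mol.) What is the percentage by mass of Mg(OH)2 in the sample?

Total n(HCl) added = 0.4698 x 0.04979 = 0.02339 mol.
n(KOH) used = 0.1425 x 0.005850 = 0.0008336 mol, which equals the excess n(HCl).
So n(HCl) consumed by the sample = 0.02339 - 0.0008336 = 0.02256 mol.
n(Mg(OH)2) = 0.02256 / 2 = 0.01128 mol.
mass Mg(OH)2 = 0.01128 x 58.32 = 0.6578 g, so %Mg(OH)2 = 0.6578/0.7548 x 100 = 87.1%.

87.1%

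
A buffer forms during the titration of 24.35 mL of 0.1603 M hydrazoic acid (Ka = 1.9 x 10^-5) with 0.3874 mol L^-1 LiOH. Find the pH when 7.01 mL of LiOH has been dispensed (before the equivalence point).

Initial n(HN3) = 0.1603 x 0.02435 = 0.003903 mol.
n(LiOH) added = 0.3874 x 0.007010 = 0.002716 mol, converting that many moles of HN3 to N3-.
Remaining n(HN3) = 0.001188 mol; n(N3-) = 0.002716 mol.
By Henderson-Hasselbalch, pH = pKa + log([A^-]/[HA]) = 4.72 + log(0.002716/0.001188) = 4.72 + (+0.36) = 5.08.

5.08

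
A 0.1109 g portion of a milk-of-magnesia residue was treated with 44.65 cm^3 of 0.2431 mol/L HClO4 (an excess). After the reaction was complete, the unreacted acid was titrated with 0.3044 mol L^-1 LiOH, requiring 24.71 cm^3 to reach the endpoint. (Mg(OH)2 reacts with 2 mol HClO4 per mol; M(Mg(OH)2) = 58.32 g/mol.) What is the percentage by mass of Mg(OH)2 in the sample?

Total n(HClO4) added = 0.2431 x 0.04465 = 0.01085 mol.
n(LiOH) used = 0.3044 x 0.02471 = 0.007522 mol, which equals the excess n(HClO4).
So n(HClO4) consumed by the sample = 0.01085 - 0.007522 = 0.003333 mol.
n(Mg(OH)2) = 0.003333 / 2 = 0.001666 mol.
mass Mg(OH)2 = 0.001666 x 58.32 = 0.09718 g, so %Mg(OH)2 = 0.09718/0.1109 x 100 = 87.6%.

87.6%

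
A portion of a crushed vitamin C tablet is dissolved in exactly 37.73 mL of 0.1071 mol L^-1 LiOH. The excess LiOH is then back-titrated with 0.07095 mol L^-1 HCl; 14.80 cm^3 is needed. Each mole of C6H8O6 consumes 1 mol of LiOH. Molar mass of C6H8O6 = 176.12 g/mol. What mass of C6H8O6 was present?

Total n(LiOH) added = 0.1071 x 0.03773 = 0.004041 mol.
n(HCl) used = 0.07095 x 0.01480 = 0.001050 mol, which equals the excess n(LiOH).
So n(LiOH) consumed by the sample = 0.004041 - 0.001050 = 0.002991 mol.
n(C6H8O6) = 0.002991 / 1 = 0.002991 mol.
mass = 0.002991 mol x 176.12 g/mol = 0.527 g.

0.527 g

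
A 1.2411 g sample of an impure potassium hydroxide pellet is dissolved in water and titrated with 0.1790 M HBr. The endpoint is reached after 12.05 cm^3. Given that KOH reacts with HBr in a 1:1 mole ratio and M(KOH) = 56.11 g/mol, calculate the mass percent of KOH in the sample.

9.75%

n(HBr) = 0.1790 x 0.01205 = 0.002157 mol.
n(KOH) = 0.002157 / 1 = 0.002157 mol.
mass of KOH = 0.002157 x 56.11 = 0.1210 g.
% purity = 0.1210 / 1.2411 x 100 = 9.75%.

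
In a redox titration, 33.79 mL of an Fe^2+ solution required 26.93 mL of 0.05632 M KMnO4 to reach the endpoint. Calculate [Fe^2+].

0.224 M

n(KMnO4) = 0.05632 x 0.02693 = 0.001517 mol.
From the balanced equation, 1 mol KMnO4 reacts with 5 mol Fe^2+, so n(Fe^2+) = 0.001517 x 5/1 = 0.007583 mol.
[Fe^2+] = 0.007583 / 0.03379 L = 0.224 M.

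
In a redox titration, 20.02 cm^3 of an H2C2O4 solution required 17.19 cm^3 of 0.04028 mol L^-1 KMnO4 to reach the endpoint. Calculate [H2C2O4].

0.0865 M

n(KMnO4) = 0.04028 x 0.01719 = 0.0006924 mol.
From the balanced equation, 2 mol KMnO4 reacts with 5 mol H2C2O4, so n(H2C2O4) = 0.0006924 x 5/2 = 0.001731 mol.
[H2C2O4] = 0.001731 / 0.02002 L = 0.0865 M.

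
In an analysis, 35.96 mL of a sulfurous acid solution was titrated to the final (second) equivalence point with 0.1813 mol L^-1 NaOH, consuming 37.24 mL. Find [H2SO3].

n(NaOH) = 0.1813 x 0.03724 = 0.006752 mol.
At the final (second) equivalence point, 2 mol OH^- react per mol H2SO3, so n(H2SO3) = 0.006752 / 2 = 0.003376 mol.
[H2SO3] = 0.003376 / 0.03596 L = 0.0939 M.

0.0939 M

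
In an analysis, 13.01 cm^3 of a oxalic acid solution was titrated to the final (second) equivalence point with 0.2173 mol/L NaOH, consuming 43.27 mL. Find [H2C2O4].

n(NaOH) = 0.2173 x 0.04327 = 0.009403 mol.
At the final (second) equivalence point, 2 mol OH^- react per mol H2C2O4, so n(H2C2O4) = 0.009403 / 2 = 0.004701 mol.
[H2C2O4] = 0.004701 / 0.01301 L = 0.361 M.

0.361 M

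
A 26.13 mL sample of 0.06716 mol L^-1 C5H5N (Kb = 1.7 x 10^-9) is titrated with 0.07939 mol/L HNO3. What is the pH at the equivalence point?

n(C5H5N) = 0.06716 x 0.02613 = 0.001755 mol; V(HNO3) at equivalence = 0.001755/0.07939 = 0.02210 L.
At equivalence the base is fully converted to C5H5NH+; total volume = 0.04823 L, so [C5H5NH+] = 0.001755/0.04823 = 0.03638 M.
Ka(C5H5NH+) = Kw/Kb = 1.0e-14 / 1.7 x 10^-9 = 5.88e-6.
[H^+] = sqrt(Ka x [C5H5NH+]) = sqrt(5.88e-6 x 0.03638) = 0.000463 M.
pH = -log(0.000463) = 3.33.

3.33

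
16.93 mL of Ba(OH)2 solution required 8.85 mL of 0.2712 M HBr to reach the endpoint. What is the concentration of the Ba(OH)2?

n(HBr) delivered = 0.2712 x 0.008850 = 0.002400 mol.
The reaction is 1 Ba(OH)2 + 2 HBr, so n(Ba(OH)2) = 0.002400 x 1/2 = 0.001200 mol.
[Ba(OH)2] = 0.001200 mol / 0.01693 L = 0.0709 M.

0.0709 M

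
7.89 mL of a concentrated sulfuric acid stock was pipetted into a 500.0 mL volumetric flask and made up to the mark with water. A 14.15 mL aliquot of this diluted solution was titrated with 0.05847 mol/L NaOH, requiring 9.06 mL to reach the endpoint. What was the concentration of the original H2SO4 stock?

1.19 M

n(NaOH) = 0.05847 x 0.009060 = 0.0005297 mol.
n(H2SO4) in the aliquot = 0.0005297 x 1/2 = 0.0002649 mol.
[diluted H2SO4] = 0.0002649 / 0.01415 = 0.01872 M.
Dilution factor = 500.0/7.890 = 63.37, so [stock] = 0.01872 x 63.37 = 1.19 M.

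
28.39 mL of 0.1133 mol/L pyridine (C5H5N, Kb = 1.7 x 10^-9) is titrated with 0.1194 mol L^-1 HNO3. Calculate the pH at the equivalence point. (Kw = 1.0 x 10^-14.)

3.23

n(C5H5N) = 0.1133 x 0.02839 = 0.003217 mol; V(HNO3) at equivalence = 0.003217/0.1194 = 0.02694 L.
At equivalence the base is fully converted to C5H5NH+; total volume = 0.05533 L, so [C5H5NH+] = 0.003217/0.05533 = 0.05814 M.
Ka(C5H5NH+) = Kw/Kb = 1.0e-14 / 1.7 x 10^-9 = 5.88e-6.
[H^+] = sqrt(Ka x [C5H5NH+]) = sqrt(5.88e-6 x 0.05814) = 0.000585 M.
pH = -log(0.000585) = 3.23.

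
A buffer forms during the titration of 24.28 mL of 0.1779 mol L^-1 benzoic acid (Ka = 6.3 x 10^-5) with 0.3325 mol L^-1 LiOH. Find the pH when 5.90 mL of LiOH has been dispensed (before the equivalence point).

Initial n(C6H5COOH) = 0.1779 x 0.02428 = 0.004319 mol.
n(LiOH) added = 0.3325 x 0.005900 = 0.001962 mol, converting that many moles of C6H5COOH to C6H5COO-.
Remaining n(C6H5COOH) = 0.002358 mol; n(C6H5COO-) = 0.001962 mol.
By Henderson-Hasselbalch, pH = pKa + log([A^-]/[HA]) = 4.20 + log(0.001962/0.002358) = 4.20 + (-0.08) = 4.12.

4.12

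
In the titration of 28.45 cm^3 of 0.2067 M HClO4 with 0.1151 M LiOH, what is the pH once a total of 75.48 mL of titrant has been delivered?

12.43

n(acid) = 0.2067 x 0.02845 = 0.005881 mol; n(LiOH) added = 0.1151 x 0.07548 = 0.008688 mol.
Base is in excess by 0.008688 - 0.005881 = 0.002807 mol in a total volume of 0.1039 L.
[OH^-] = 0.002807/0.1039 = 0.02701 M, so pOH = 1.57 and pH = 14.00 - 1.57 = 12.43.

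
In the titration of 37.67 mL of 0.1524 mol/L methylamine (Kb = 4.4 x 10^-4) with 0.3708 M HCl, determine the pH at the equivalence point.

n(CH3NH2) = 0.1524 x 0.03767 = 0.005741 mol; V(HCl) at equivalence = 0.005741/0.3708 = 0.01548 L.
At equivalence the base is fully converted to CH3NH3+; total volume = 0.05315 L, so [CH3NH3+] = 0.005741/0.05315 = 0.1080 M.
Ka(CH3NH3+) = Kw/Kb = 1.0e-14 / 4.4 x 10^-4 = 2.27e-11.
[H^+] = sqrt(Ka x [CH3NH3+]) = sqrt(2.27e-11 x 0.1080) = 1.57e-6 M.
pH = -log(1.57e-6) = 5.80.

5.80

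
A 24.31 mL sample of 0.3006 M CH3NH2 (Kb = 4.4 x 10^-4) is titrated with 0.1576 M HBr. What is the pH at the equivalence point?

n(CH3NH2) = 0.3006 x 0.02431 = 0.007308 mol; V(HBr) at equivalence = 0.007308/0.1576 = 0.04637 L.
At equivalence the base is fully converted to CH3NH3+; total volume = 0.07068 L, so [CH3NH3+] = 0.007308/0.07068 = 0.1034 M.
Ka(CH3NH3+) = Kw/Kb = 1.0e-14 / 4.4 x 10^-4 = 2.27e-11.
[H^+] = sqrt(Ka x [CH3NH3+]) = sqrt(2.27e-11 x 0.1034) = 1.53e-6 M.
pH = -log(1.53e-6) = 5.81.

5.81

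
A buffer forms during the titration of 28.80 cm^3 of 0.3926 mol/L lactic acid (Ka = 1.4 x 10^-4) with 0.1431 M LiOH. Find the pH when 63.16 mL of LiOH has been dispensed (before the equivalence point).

4.45

Initial n(HC3H5O3) = 0.3926 x 0.02880 = 0.01131 mol.
n(LiOH) added = 0.1431 x 0.06316 = 0.009038 mol, converting that many moles of HC3H5O3 to C3H5O3-.
Remaining n(HC3H5O3) = 0.002269 mol; n(C3H5O3-) = 0.009038 mol.
By Henderson-Hasselbalch, pH = pKa + log([A^-]/[HA]) = 3.85 + log(0.009038/0.002269) = 3.85 + (+0.60) = 4.45.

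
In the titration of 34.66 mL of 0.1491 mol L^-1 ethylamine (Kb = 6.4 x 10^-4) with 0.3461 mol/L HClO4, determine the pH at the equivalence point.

5.89

n(C2H5NH2) = 0.1491 x 0.03466 = 0.005168 mol; V(HClO4) at equivalence = 0.005168/0.3461 = 0.01493 L.
At equivalence the base is fully converted to C2H5NH3+; total volume = 0.04959 L, so [C2H5NH3+] = 0.005168/0.04959 = 0.1042 M.
Ka(C2H5NH3+) = Kw/Kb = 1.0e-14 / 6.4 x 10^-4 = 1.56e-11.
[H^+] = sqrt(Ka x [C2H5NH3+]) = sqrt(1.56e-11 x 0.1042) = 1.28e-6 M.
pH = -log(1.28e-6) = 5.89.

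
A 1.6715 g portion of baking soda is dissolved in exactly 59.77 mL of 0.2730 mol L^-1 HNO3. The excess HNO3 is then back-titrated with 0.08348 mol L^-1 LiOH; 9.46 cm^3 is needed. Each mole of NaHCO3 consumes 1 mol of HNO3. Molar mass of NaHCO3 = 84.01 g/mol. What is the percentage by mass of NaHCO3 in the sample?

Total n(HNO3) added = 0.2730 x 0.05977 = 0.01632 mol.
n(LiOH) used = 0.08348 x 0.009460 = 0.0007897 mol, which equals the excess n(HNO3).
So n(HNO3) consumed by the sample = 0.01632 - 0.0007897 = 0.01553 mol.
n(NaHCO3) = 0.01553 / 1 = 0.01553 mol.
mass NaHCO3 = 0.01553 x 84.01 = 1.304 g, so %NaHCO3 = 1.304/1.6715 x 100 = 78.0%.

78.0%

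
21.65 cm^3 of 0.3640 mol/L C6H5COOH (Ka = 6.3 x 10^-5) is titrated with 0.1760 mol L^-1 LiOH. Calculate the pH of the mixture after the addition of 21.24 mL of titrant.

4.16

Initial n(C6H5COOH) = 0.3640 x 0.02165 = 0.007881 mol.
n(LiOH) added = 0.1760 x 0.02124 = 0.003738 mol, converting that many moles of C6H5COOH to C6H5COO-.
Remaining n(C6H5COOH) = 0.004142 mol; n(C6H5COO-) = 0.003738 mol.
By Henderson-Hasselbalch, pH = pKa + log([A^-]/[HA]) = 4.20 + log(0.003738/0.004142) = 4.20 + (-0.04) = 4.16.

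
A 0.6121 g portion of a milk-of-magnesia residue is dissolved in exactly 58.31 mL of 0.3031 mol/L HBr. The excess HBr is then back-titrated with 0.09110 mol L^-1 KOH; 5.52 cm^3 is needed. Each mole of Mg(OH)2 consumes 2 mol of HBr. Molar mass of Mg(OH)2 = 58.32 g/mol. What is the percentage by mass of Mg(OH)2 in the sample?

Total n(HBr) added = 0.3031 x 0.05831 = 0.01767 mol.
n(KOH) used = 0.09110 x 0.005520 = 0.0005029 mol, which equals the excess n(HBr).
So n(HBr) consumed by the sample = 0.01767 - 0.0005029 = 0.01717 mol.
n(Mg(OH)2) = 0.01717 / 2 = 0.008585 mol.
mass Mg(OH)2 = 0.008585 x 58.32 = 0.5007 g, so %Mg(OH)2 = 0.5007/0.6121 x 100 = 81.8%.

81.8%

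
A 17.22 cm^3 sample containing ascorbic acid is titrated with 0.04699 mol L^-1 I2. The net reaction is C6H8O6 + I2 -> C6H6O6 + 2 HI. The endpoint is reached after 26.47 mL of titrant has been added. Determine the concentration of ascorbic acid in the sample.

0.0722 M

n(I2) = 0.04699 x 0.02647 = 0.001244 mol.
From the balanced equation, 1 mol I2 reacts with 1 mol ascorbic acid, so n(ascorbic acid) = 0.001244 x 1/1 = 0.001244 mol.
[ascorbic acid] = 0.001244 / 0.01722 L = 0.0722 M.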